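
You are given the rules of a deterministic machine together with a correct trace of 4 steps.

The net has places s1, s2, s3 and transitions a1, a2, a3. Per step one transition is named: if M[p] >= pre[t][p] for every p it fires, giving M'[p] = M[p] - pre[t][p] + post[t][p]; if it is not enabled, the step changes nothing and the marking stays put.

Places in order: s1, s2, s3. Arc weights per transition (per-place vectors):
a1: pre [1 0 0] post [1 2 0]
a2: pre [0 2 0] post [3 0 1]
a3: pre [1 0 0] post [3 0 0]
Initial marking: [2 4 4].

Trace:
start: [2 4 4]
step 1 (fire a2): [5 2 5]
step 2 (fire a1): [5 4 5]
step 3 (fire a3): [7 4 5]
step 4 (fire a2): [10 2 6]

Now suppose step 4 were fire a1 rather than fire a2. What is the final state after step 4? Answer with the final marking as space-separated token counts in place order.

(re-executing from step 4 with the substitution; state before step 4: [7 4 5])
step 4 (fire a1): [7 6 5]

7 6 5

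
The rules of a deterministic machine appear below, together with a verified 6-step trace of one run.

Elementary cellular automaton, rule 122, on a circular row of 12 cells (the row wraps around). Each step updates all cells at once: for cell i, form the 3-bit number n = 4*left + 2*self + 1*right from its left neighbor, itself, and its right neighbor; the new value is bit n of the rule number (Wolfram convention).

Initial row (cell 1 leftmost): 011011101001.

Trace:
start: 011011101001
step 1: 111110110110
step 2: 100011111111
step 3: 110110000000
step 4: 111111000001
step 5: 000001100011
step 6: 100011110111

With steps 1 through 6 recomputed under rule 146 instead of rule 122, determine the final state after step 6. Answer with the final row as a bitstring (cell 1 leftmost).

010010000011

(re-executing steps 1..6 under rule 146; state before step 1: 011011101001)
step 1: 000001000110
step 2: 000010101001
step 3: 100100000110
step 4: 011010001000
step 5: 100001010100
step 6: 010010000011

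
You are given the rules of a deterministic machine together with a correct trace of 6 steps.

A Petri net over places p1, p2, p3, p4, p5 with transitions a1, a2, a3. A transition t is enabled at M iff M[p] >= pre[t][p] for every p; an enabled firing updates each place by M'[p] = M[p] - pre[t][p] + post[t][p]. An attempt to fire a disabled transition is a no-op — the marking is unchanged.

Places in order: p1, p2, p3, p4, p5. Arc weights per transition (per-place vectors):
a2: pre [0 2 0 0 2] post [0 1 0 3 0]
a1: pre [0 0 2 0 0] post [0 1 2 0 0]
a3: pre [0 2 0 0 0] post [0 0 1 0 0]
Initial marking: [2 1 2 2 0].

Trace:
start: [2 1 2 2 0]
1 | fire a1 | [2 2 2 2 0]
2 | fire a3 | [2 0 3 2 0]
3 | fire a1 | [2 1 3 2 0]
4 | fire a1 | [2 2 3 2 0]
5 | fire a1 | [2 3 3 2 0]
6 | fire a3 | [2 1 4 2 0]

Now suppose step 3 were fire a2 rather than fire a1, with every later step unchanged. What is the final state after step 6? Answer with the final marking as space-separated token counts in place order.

2 0 4 2 0

(re-executing from step 3 with the substitution; state before step 3: [2 0 3 2 0])
3 | fire a2 | [2 0 3 2 0]
4 | fire a1 | [2 1 3 2 0]
5 | fire a1 | [2 2 3 2 0]
6 | fire a3 | [2 0 4 2 0]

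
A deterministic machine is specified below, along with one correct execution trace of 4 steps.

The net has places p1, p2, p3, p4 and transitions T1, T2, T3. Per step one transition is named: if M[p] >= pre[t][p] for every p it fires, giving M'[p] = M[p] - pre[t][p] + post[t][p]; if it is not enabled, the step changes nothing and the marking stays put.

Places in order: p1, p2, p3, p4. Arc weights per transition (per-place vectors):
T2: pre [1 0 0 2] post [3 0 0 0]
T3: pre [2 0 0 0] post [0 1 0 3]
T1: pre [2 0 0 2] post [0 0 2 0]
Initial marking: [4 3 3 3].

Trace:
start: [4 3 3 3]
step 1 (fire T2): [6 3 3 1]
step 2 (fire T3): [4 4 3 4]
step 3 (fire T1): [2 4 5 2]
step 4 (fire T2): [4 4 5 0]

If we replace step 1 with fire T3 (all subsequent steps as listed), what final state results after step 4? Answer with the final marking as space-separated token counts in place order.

0 5 3 9

(re-executing from step 1 with the substitution; state before step 1: [4 3 3 3])
step 1 (fire T3): [2 4 3 6]
step 2 (fire T3): [0 5 3 9]
step 3 (fire T1): [0 5 3 9]
step 4 (fire T2): [0 5 3 9]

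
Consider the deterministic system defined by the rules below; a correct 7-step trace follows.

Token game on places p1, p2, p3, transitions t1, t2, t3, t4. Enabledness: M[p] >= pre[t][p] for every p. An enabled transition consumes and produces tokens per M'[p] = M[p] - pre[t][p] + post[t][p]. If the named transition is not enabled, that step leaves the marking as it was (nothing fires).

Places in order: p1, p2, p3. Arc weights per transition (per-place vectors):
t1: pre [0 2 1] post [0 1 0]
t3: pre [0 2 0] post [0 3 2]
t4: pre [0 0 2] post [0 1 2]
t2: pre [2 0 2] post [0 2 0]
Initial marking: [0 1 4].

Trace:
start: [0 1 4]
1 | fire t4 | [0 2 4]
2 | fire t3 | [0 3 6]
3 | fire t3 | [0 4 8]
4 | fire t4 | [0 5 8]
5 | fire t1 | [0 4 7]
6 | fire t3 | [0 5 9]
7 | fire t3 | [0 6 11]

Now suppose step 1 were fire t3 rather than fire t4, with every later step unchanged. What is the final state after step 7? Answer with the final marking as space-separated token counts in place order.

(re-executing from step 1 with the substitution; state before step 1: [0 1 4])
1 | fire t3 | [0 1 4]
2 | fire t3 | [0 1 4]
3 | fire t3 | [0 1 4]
4 | fire t4 | [0 2 4]
5 | fire t1 | [0 1 3]
6 | fire t3 | [0 1 3]
7 | fire t3 | [0 1 3]

0 1 3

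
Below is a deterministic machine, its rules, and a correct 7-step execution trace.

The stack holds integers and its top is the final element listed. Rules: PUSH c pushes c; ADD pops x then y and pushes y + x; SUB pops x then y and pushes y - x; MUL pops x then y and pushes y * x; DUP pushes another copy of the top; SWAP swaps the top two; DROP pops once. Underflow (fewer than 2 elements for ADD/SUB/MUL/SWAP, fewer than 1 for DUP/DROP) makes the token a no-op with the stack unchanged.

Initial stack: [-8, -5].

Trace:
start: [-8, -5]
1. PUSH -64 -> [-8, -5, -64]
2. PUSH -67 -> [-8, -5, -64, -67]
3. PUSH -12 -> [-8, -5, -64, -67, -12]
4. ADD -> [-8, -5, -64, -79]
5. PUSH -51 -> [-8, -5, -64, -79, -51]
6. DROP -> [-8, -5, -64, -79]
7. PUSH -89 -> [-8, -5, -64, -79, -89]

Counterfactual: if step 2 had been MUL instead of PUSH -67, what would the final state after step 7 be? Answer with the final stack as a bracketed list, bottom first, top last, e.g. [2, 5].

(re-executing from step 2 with the substitution; state before step 2: [-8, -5, -64])
2. MUL -> [-8, 320]
3. PUSH -12 -> [-8, 320, -12]
4. ADD -> [-8, 308]
5. PUSH -51 -> [-8, 308, -51]
6. DROP -> [-8, 308]
7. PUSH -89 -> [-8, 308, -89]

[-8, 308, -89]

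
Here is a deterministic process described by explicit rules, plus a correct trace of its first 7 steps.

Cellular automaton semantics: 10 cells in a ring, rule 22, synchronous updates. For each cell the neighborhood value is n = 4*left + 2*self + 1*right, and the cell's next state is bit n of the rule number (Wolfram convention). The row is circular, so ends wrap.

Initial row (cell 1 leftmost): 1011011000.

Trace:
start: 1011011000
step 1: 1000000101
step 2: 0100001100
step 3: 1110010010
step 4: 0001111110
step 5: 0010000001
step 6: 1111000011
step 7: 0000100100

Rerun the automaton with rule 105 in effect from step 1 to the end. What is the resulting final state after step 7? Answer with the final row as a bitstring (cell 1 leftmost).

(re-executing steps 1..7 under rule 105; state before step 1: 1011011000)
step 1: 0111111010
step 2: 0100001100
step 3: 0001101101
step 4: 0101111110
step 5: 0011000010
step 6: 1011011000
step 7: 0111111010

0111111010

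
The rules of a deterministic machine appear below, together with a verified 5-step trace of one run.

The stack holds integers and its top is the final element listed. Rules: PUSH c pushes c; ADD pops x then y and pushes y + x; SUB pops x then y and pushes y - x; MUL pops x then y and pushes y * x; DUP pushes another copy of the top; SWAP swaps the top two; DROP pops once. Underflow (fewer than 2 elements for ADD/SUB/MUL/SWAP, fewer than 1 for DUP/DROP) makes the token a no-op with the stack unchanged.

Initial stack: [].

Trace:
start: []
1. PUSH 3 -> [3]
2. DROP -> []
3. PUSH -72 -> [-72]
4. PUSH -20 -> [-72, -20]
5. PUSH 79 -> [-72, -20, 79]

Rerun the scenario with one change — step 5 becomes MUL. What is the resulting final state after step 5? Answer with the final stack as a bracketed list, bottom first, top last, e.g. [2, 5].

(re-executing from step 5 with the substitution; state before step 5: [-72, -20])
5. MUL -> [1440]

[1440]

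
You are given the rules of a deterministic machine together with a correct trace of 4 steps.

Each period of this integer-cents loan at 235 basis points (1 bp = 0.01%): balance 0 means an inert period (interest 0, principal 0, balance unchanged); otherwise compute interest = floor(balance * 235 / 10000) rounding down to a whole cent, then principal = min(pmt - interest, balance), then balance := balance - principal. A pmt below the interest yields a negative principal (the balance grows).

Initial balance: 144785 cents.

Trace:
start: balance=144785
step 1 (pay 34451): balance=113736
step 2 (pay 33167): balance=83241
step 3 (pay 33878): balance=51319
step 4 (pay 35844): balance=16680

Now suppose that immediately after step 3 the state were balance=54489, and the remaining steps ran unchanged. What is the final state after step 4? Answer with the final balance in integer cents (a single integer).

19925

state after step 3 := balance=54489
step 4 (pay 35844): balance=19925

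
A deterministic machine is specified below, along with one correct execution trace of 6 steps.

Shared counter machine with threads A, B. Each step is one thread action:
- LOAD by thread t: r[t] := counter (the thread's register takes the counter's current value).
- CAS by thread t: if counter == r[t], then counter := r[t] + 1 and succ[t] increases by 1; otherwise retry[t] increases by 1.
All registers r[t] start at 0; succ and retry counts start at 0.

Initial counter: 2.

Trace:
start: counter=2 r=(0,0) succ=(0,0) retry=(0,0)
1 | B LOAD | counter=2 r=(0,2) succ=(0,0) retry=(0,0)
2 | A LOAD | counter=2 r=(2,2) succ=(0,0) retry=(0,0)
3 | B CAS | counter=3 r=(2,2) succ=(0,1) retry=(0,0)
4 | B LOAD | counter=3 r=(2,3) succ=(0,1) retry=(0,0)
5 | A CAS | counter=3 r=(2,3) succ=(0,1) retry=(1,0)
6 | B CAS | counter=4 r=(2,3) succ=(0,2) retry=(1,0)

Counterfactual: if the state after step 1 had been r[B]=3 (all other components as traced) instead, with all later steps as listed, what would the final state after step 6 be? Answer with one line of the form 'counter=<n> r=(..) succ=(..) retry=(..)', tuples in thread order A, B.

counter=3 r=(2,2) succ=(1,0) retry=(0,2)

state after step 1 := counter=2 r=(0,3) succ=(0,0) retry=(0,0)
2 | A LOAD | counter=2 r=(2,3) succ=(0,0) retry=(0,0)
3 | B CAS | counter=2 r=(2,3) succ=(0,0) retry=(0,1)
4 | B LOAD | counter=2 r=(2,2) succ=(0,0) retry=(0,1)
5 | A CAS | counter=3 r=(2,2) succ=(1,0) retry=(0,1)
6 | B CAS | counter=3 r=(2,2) succ=(1,0) retry=(0,2)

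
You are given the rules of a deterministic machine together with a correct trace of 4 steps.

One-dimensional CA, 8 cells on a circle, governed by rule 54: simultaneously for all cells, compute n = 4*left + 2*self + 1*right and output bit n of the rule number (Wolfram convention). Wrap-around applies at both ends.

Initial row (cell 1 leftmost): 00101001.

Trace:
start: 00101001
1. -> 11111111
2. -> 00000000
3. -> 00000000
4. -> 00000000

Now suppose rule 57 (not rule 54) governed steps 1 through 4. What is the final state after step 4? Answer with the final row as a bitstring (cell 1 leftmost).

(re-executing steps 1..4 under rule 57; state before step 1: 00101001)
1. -> 10010100
2. -> 01001010
3. -> 00100101
4. -> 10010010

10010010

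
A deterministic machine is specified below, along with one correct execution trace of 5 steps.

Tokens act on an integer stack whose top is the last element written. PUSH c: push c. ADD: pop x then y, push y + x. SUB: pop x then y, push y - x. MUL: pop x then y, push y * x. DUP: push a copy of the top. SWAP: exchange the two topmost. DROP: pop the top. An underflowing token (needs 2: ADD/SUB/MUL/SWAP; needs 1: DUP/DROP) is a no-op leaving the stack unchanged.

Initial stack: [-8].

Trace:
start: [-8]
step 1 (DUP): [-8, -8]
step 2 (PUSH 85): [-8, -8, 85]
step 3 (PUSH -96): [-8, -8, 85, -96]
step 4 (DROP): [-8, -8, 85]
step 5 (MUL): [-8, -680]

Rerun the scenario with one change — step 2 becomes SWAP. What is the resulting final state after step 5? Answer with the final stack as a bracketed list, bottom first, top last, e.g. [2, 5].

(re-executing from step 2 with the substitution; state before step 2: [-8, -8])
step 2 (SWAP): [-8, -8]
step 3 (PUSH -96): [-8, -8, -96]
step 4 (DROP): [-8, -8]
step 5 (MUL): [64]

[64]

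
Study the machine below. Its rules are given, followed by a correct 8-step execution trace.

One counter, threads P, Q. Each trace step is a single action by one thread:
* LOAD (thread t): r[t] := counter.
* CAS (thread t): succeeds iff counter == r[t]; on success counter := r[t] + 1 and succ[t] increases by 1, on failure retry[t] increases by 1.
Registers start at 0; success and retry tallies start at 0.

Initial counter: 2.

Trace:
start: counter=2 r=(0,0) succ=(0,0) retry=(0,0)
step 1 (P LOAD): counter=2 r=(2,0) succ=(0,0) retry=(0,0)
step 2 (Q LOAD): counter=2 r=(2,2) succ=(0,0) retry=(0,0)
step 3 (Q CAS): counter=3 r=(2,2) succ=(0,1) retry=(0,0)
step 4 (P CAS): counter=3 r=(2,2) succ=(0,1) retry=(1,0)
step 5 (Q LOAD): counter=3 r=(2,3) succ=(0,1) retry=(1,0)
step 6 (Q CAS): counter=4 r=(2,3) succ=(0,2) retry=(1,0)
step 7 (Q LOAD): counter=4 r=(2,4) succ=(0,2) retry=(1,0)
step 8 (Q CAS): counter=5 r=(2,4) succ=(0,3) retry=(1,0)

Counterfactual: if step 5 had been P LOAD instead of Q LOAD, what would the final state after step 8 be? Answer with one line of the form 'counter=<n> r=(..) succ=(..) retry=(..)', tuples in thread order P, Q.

(re-executing from step 5 with the substitution; state before step 5: counter=3 r=(2,2) succ=(0,1) retry=(1,0))
step 5 (P LOAD): counter=3 r=(3,2) succ=(0,1) retry=(1,0)
step 6 (Q CAS): counter=3 r=(3,2) succ=(0,1) retry=(1,1)
step 7 (Q LOAD): counter=3 r=(3,3) succ=(0,1) retry=(1,1)
step 8 (Q CAS): counter=4 r=(3,3) succ=(0,2) retry=(1,1)

counter=4 r=(3,3) succ=(0,2) retry=(1,1)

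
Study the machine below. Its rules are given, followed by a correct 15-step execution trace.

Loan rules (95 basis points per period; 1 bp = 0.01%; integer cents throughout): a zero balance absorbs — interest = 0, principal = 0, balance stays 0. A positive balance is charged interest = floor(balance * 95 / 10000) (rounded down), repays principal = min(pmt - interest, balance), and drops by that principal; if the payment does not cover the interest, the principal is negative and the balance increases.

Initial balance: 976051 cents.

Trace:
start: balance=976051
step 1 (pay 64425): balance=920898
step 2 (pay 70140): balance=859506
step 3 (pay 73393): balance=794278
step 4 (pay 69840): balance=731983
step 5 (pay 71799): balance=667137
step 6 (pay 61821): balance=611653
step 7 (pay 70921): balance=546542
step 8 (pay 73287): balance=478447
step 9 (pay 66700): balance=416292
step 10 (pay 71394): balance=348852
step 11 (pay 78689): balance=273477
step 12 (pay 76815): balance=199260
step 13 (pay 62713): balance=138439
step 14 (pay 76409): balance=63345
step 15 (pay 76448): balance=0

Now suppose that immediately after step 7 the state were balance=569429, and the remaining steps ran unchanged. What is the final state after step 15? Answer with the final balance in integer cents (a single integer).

state after step 7 := balance=569429
step 8 (pay 73287): balance=501551
step 9 (pay 66700): balance=439615
step 10 (pay 71394): balance=372397
step 11 (pay 78689): balance=297245
step 12 (pay 76815): balance=223253
step 13 (pay 62713): balance=162660
step 14 (pay 76409): balance=87796
step 15 (pay 76448): balance=12182

12182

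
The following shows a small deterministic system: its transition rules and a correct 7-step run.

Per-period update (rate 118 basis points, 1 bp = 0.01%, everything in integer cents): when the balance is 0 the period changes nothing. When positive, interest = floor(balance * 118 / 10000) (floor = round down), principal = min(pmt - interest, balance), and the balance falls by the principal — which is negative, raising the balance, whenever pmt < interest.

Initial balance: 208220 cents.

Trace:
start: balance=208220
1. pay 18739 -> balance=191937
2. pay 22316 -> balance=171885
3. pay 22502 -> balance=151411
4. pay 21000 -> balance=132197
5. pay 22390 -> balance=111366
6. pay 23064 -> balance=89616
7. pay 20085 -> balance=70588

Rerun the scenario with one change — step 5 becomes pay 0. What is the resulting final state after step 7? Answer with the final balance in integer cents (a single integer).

93509

(re-executing from step 5 with the substitution; state before step 5: balance=132197)
5. pay 0 -> balance=133756
6. pay 23064 -> balance=112270
7. pay 20085 -> balance=93509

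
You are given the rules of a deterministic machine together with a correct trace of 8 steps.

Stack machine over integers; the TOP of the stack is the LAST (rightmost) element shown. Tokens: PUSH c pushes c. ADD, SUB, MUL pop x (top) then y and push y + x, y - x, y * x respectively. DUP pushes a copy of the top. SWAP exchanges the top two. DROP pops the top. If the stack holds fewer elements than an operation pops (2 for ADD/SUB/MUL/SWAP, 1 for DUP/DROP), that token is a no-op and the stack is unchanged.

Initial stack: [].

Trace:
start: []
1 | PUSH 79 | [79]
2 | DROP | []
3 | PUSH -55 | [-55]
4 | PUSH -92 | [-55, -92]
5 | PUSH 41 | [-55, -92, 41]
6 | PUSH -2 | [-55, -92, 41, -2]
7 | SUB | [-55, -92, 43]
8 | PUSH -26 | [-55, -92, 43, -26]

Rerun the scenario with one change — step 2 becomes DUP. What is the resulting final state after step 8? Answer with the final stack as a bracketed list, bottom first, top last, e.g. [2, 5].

(re-executing from step 2 with the substitution; state before step 2: [79])
2 | DUP | [79, 79]
3 | PUSH -55 | [79, 79, -55]
4 | PUSH -92 | [79, 79, -55, -92]
5 | PUSH 41 | [79, 79, -55, -92, 41]
6 | PUSH -2 | [79, 79, -55, -92, 41, -2]
7 | SUB | [79, 79, -55, -92, 43]
8 | PUSH -26 | [79, 79, -55, -92, 43, -26]

[79, 79, -55, -92, 43, -26]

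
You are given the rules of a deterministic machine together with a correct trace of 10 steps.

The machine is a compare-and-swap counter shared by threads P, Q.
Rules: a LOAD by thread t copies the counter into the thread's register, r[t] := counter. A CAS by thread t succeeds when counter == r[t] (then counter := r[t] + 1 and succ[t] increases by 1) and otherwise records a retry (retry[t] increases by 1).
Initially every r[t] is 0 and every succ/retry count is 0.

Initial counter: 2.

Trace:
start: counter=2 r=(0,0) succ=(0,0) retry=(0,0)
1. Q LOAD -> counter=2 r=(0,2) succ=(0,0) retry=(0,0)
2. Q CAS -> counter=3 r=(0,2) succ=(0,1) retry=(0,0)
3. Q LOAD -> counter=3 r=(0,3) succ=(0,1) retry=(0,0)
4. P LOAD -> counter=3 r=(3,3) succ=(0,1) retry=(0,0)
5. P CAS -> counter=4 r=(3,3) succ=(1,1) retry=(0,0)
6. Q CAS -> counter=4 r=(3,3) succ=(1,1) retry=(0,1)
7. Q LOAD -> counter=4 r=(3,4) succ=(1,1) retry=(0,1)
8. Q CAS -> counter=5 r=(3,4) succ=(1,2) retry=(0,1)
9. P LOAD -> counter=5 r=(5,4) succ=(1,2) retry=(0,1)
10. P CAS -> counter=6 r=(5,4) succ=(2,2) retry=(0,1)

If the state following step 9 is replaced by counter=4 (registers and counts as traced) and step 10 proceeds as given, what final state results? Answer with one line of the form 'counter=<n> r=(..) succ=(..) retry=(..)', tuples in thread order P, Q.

counter=4 r=(5,4) succ=(1,2) retry=(1,1)

state after step 9 := counter=4 r=(5,4) succ=(1,2) retry=(0,1)
10. P CAS -> counter=4 r=(5,4) succ=(1,2) retry=(1,1)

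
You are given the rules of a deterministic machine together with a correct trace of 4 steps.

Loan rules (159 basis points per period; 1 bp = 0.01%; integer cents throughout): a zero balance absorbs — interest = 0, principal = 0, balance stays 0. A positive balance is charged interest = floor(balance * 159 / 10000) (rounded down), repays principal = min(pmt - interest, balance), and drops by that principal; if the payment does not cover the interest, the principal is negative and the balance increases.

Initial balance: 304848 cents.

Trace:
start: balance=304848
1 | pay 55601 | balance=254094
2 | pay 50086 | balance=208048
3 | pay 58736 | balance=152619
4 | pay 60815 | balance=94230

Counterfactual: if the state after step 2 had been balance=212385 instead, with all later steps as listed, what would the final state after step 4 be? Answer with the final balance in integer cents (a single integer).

98706

state after step 2 := balance=212385
3 | pay 58736 | balance=157025
4 | pay 60815 | balance=98706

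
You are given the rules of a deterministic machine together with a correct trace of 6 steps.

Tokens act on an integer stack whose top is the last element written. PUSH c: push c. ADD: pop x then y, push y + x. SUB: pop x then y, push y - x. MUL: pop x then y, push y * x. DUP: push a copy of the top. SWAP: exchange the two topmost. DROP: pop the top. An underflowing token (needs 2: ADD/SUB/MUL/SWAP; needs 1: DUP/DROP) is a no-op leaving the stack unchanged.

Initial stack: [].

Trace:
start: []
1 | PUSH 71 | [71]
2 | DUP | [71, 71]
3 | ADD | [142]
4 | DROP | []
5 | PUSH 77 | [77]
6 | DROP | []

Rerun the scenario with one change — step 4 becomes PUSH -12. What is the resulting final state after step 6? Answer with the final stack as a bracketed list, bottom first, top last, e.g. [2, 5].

(re-executing from step 4 with the substitution; state before step 4: [142])
4 | PUSH -12 | [142, -12]
5 | PUSH 77 | [142, -12, 77]
6 | DROP | [142, -12]

[142, -12]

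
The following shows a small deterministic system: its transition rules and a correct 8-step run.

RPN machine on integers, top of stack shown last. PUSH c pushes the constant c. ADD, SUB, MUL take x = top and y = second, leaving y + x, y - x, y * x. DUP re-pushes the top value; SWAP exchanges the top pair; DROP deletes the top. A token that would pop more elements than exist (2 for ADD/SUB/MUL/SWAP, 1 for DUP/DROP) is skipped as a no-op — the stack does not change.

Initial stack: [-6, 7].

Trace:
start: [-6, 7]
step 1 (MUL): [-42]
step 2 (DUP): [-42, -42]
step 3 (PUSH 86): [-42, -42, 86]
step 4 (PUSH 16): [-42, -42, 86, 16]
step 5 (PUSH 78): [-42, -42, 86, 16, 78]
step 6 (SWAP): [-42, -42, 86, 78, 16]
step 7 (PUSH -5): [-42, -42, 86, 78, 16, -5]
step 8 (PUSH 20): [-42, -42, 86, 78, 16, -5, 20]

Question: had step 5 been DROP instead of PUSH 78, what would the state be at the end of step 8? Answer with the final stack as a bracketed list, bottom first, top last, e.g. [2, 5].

[-42, 86, -42, -5, 20]

(re-executing from step 5 with the substitution; state before step 5: [-42, -42, 86, 16])
step 5 (DROP): [-42, -42, 86]
step 6 (SWAP): [-42, 86, -42]
step 7 (PUSH -5): [-42, 86, -42, -5]
step 8 (PUSH 20): [-42, 86, -42, -5, 20]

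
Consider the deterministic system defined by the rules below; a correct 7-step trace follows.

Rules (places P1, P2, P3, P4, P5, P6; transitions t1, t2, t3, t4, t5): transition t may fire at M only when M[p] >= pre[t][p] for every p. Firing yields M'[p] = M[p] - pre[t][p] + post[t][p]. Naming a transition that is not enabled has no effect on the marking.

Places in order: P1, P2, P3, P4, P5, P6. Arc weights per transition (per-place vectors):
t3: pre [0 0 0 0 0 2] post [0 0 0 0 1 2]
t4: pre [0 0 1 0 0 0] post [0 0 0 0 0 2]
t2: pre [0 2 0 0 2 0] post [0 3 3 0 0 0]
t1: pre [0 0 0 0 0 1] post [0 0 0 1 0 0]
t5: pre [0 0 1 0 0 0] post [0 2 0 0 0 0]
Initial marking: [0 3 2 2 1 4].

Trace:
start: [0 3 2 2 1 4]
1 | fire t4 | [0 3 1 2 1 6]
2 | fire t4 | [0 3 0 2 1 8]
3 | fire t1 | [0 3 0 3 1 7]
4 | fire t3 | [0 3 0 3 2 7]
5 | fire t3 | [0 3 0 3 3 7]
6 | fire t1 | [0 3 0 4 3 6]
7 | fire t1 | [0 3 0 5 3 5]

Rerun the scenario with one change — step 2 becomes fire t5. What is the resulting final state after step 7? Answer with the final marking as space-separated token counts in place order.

(re-executing from step 2 with the substitution; state before step 2: [0 3 1 2 1 6])
2 | fire t5 | [0 5 0 2 1 6]
3 | fire t1 | [0 5 0 3 1 5]
4 | fire t3 | [0 5 0 3 2 5]
5 | fire t3 | [0 5 0 3 3 5]
6 | fire t1 | [0 5 0 4 3 4]
7 | fire t1 | [0 5 0 5 3 3]

0 5 0 5 3 3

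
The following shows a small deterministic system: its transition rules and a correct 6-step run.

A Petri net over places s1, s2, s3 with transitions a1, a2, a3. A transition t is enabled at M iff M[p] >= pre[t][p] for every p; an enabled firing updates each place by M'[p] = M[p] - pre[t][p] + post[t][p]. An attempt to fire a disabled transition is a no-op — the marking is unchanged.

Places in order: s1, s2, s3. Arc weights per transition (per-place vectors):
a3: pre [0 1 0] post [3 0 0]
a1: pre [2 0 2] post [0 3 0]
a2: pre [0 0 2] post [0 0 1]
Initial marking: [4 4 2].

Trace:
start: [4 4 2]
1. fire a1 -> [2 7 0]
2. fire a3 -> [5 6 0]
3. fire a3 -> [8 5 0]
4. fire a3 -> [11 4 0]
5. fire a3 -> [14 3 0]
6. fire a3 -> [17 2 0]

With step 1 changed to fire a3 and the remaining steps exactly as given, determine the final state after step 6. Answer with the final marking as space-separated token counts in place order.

(re-executing from step 1 with the substitution; state before step 1: [4 4 2])
1. fire a3 -> [7 3 2]
2. fire a3 -> [10 2 2]
3. fire a3 -> [13 1 2]
4. fire a3 -> [16 0 2]
5. fire a3 -> [16 0 2]
6. fire a3 -> [16 0 2]

16 0 2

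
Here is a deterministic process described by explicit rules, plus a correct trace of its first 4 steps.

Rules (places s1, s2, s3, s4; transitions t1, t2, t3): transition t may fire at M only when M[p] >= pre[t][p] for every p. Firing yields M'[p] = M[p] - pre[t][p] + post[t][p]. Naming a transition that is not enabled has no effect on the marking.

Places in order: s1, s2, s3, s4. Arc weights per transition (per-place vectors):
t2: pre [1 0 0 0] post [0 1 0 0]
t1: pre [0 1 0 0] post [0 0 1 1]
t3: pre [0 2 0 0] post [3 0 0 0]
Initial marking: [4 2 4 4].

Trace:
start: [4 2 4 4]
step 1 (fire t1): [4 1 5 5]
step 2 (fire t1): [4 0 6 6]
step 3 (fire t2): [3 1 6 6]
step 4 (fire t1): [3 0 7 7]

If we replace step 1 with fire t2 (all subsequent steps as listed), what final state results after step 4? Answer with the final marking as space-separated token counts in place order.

2 2 6 6

(re-executing from step 1 with the substitution; state before step 1: [4 2 4 4])
step 1 (fire t2): [3 3 4 4]
step 2 (fire t1): [3 2 5 5]
step 3 (fire t2): [2 3 5 5]
step 4 (fire t1): [2 2 6 6]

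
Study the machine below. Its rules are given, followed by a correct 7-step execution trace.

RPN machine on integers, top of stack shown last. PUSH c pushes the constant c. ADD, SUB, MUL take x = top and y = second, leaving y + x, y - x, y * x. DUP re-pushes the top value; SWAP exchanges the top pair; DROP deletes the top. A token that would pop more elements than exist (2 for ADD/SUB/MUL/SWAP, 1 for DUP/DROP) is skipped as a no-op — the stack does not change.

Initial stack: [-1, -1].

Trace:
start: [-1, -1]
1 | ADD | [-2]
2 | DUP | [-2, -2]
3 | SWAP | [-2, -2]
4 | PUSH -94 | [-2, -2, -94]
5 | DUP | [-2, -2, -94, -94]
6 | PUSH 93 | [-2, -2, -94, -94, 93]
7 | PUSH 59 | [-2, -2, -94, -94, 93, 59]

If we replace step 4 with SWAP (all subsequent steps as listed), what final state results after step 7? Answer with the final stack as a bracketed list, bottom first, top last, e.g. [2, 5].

(re-executing from step 4 with the substitution; state before step 4: [-2, -2])
4 | SWAP | [-2, -2]
5 | DUP | [-2, -2, -2]
6 | PUSH 93 | [-2, -2, -2, 93]
7 | PUSH 59 | [-2, -2, -2, 93, 59]

[-2, -2, -2, 93, 59]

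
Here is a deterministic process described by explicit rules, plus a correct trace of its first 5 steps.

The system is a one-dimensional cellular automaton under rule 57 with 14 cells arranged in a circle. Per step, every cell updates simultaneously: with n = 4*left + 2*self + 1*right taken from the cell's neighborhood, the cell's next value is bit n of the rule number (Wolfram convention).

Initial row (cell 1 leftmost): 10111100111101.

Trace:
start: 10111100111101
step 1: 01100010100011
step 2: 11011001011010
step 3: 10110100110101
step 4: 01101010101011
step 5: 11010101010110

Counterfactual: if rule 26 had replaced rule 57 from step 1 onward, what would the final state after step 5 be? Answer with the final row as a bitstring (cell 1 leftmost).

00110110110010

(re-executing steps 1..5 under rule 26; state before step 1: 10111100111101)
step 1: 00100011100001
step 2: 11010110010010
step 3: 10000101101100
step 4: 01001001001011
step 5: 00110110110010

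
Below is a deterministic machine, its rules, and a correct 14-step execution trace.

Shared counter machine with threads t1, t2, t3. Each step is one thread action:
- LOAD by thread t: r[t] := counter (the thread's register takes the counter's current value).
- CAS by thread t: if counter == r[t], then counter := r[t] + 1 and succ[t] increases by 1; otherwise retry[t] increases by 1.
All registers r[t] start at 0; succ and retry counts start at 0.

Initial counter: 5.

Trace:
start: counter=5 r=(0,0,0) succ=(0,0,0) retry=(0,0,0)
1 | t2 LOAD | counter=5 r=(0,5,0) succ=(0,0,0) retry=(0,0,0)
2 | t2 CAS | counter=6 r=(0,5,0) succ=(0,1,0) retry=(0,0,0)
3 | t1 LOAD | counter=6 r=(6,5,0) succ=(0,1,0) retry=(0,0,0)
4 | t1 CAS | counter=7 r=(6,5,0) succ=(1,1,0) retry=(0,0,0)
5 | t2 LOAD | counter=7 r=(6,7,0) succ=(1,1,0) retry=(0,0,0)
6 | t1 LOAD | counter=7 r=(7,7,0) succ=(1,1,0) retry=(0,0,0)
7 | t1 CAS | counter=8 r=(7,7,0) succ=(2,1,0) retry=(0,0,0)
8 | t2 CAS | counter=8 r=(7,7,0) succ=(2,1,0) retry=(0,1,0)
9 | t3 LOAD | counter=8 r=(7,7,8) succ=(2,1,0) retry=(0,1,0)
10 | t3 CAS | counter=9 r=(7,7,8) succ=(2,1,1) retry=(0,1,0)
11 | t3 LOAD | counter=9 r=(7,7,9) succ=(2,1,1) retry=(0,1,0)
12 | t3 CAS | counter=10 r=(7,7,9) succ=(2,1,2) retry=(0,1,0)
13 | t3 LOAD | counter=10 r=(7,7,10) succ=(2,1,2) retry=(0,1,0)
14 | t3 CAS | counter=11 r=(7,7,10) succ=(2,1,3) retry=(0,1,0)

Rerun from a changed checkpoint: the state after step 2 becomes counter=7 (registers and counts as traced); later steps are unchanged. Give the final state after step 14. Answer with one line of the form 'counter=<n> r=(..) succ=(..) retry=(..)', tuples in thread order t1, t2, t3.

counter=12 r=(8,8,11) succ=(2,1,3) retry=(0,1,0)

state after step 2 := counter=7 r=(0,5,0) succ=(0,1,0) retry=(0,0,0)
3 | t1 LOAD | counter=7 r=(7,5,0) succ=(0,1,0) retry=(0,0,0)
4 | t1 CAS | counter=8 r=(7,5,0) succ=(1,1,0) retry=(0,0,0)
5 | t2 LOAD | counter=8 r=(7,8,0) succ=(1,1,0) retry=(0,0,0)
6 | t1 LOAD | counter=8 r=(8,8,0) succ=(1,1,0) retry=(0,0,0)
7 | t1 CAS | counter=9 r=(8,8,0) succ=(2,1,0) retry=(0,0,0)
8 | t2 CAS | counter=9 r=(8,8,0) succ=(2,1,0) retry=(0,1,0)
9 | t3 LOAD | counter=9 r=(8,8,9) succ=(2,1,0) retry=(0,1,0)
10 | t3 CAS | counter=10 r=(8,8,9) succ=(2,1,1) retry=(0,1,0)
11 | t3 LOAD | counter=10 r=(8,8,10) succ=(2,1,1) retry=(0,1,0)
12 | t3 CAS | counter=11 r=(8,8,10) succ=(2,1,2) retry=(0,1,0)
13 | t3 LOAD | counter=11 r=(8,8,11) succ=(2,1,2) retry=(0,1,0)
14 | t3 CAS | counter=12 r=(8,8,11) succ=(2,1,3) retry=(0,1,0)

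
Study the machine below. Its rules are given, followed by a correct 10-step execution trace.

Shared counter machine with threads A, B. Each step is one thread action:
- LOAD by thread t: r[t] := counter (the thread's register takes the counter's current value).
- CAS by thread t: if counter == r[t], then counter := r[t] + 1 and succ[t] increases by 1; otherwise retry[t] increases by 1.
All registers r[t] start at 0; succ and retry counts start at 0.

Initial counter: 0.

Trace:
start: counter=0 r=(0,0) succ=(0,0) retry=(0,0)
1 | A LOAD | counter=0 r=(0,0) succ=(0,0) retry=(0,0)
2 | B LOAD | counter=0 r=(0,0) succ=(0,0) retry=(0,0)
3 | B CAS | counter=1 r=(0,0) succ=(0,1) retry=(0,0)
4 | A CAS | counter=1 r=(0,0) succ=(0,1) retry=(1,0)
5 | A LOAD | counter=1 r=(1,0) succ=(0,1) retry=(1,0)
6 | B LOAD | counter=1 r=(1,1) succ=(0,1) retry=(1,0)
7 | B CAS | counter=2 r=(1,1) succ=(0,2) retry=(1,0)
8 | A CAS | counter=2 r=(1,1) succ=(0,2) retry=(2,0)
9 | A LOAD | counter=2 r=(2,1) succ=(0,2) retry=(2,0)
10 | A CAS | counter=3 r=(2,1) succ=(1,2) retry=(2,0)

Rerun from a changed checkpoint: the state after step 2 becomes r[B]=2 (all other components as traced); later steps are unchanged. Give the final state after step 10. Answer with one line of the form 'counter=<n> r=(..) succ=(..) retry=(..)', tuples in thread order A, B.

state after step 2 := counter=0 r=(0,2) succ=(0,0) retry=(0,0)
3 | B CAS | counter=0 r=(0,2) succ=(0,0) retry=(0,1)
4 | A CAS | counter=1 r=(0,2) succ=(1,0) retry=(0,1)
5 | A LOAD | counter=1 r=(1,2) succ=(1,0) retry=(0,1)
6 | B LOAD | counter=1 r=(1,1) succ=(1,0) retry=(0,1)
7 | B CAS | counter=2 r=(1,1) succ=(1,1) retry=(0,1)
8 | A CAS | counter=2 r=(1,1) succ=(1,1) retry=(1,1)
9 | A LOAD | counter=2 r=(2,1) succ=(1,1) retry=(1,1)
10 | A CAS | counter=3 r=(2,1) succ=(2,1) retry=(1,1)

counter=3 r=(2,1) succ=(2,1) retry=(1,1)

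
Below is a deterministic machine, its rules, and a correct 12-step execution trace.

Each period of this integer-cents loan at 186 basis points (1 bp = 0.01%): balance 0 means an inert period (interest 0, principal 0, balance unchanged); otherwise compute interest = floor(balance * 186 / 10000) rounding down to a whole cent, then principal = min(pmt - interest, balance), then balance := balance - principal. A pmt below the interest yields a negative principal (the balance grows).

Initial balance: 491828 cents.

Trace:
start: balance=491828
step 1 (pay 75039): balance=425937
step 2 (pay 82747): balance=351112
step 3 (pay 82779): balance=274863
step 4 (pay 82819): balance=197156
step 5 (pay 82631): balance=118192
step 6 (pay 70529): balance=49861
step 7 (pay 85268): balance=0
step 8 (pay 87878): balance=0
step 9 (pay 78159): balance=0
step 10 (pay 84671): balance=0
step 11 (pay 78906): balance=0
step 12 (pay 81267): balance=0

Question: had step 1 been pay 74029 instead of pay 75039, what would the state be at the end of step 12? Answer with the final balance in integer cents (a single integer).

0

(re-executing from step 1 with the substitution; state before step 1: balance=491828)
step 1 (pay 74029): balance=426947
step 2 (pay 82747): balance=352141
step 3 (pay 82779): balance=275911
step 4 (pay 82819): balance=198223
step 5 (pay 82631): balance=119278
step 6 (pay 70529): balance=50967
step 7 (pay 85268): balance=0
step 8 (pay 87878): balance=0
step 9 (pay 78159): balance=0
step 10 (pay 84671): balance=0
step 11 (pay 78906): balance=0
step 12 (pay 81267): balance=0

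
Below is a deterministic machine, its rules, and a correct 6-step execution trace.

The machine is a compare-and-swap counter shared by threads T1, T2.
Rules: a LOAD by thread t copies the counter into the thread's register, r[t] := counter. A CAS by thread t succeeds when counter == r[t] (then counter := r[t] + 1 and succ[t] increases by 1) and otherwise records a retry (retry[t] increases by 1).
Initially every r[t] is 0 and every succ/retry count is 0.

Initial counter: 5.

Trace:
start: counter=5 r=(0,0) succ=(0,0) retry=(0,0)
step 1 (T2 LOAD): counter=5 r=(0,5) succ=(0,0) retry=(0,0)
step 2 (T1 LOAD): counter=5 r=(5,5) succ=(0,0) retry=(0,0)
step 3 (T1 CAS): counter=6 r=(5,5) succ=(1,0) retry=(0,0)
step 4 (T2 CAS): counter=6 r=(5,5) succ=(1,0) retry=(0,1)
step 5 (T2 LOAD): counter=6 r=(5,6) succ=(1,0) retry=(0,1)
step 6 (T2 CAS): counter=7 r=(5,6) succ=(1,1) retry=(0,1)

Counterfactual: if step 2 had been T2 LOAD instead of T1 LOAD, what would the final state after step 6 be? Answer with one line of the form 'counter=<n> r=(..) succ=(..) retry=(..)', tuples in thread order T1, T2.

counter=7 r=(0,6) succ=(0,2) retry=(1,0)

(re-executing from step 2 with the substitution; state before step 2: counter=5 r=(0,5) succ=(0,0) retry=(0,0))
step 2 (T2 LOAD): counter=5 r=(0,5) succ=(0,0) retry=(0,0)
step 3 (T1 CAS): counter=5 r=(0,5) succ=(0,0) retry=(1,0)
step 4 (T2 CAS): counter=6 r=(0,5) succ=(0,1) retry=(1,0)
step 5 (T2 LOAD): counter=6 r=(0,6) succ=(0,1) retry=(1,0)
step 6 (T2 CAS): counter=7 r=(0,6) succ=(0,2) retry=(1,0)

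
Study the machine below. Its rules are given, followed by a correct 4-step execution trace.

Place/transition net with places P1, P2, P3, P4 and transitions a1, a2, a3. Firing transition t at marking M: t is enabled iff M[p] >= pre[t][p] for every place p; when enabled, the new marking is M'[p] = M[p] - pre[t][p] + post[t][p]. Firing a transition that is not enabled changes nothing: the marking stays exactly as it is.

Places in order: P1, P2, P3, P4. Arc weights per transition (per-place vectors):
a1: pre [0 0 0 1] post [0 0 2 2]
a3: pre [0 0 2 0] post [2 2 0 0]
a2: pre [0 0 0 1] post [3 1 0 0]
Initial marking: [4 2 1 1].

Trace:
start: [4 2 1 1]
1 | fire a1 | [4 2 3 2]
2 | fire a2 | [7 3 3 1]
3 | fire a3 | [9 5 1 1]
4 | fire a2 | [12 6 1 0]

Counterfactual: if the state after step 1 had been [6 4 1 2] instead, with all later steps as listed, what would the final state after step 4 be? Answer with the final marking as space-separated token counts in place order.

12 6 1 0

state after step 1 := [6 4 1 2]
2 | fire a2 | [9 5 1 1]
3 | fire a3 | [9 5 1 1]
4 | fire a2 | [12 6 1 0]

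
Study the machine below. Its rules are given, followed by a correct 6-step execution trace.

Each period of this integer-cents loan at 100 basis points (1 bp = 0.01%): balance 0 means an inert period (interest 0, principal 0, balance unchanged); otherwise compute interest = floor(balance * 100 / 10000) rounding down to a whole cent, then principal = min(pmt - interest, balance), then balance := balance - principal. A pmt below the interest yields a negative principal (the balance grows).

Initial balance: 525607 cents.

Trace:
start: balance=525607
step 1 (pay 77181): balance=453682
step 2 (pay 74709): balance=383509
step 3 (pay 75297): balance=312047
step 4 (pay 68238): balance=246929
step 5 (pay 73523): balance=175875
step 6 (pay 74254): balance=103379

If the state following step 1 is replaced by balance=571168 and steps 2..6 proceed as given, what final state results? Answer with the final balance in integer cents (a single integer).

226857

state after step 1 := balance=571168
step 2 (pay 74709): balance=502170
step 3 (pay 75297): balance=431894
step 4 (pay 68238): balance=367974
step 5 (pay 73523): balance=298130
step 6 (pay 74254): balance=226857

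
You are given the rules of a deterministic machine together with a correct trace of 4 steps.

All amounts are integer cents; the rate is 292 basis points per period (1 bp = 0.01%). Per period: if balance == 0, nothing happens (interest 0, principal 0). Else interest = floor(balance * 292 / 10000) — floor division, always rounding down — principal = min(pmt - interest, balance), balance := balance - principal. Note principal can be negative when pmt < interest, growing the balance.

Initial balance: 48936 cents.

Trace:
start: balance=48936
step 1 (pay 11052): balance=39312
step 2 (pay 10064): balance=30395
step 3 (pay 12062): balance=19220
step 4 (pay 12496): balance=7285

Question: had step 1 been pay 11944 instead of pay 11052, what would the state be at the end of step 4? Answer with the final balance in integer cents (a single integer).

6312

(re-executing from step 1 with the substitution; state before step 1: balance=48936)
step 1 (pay 11944): balance=38420
step 2 (pay 10064): balance=29477
step 3 (pay 12062): balance=18275
step 4 (pay 12496): balance=6312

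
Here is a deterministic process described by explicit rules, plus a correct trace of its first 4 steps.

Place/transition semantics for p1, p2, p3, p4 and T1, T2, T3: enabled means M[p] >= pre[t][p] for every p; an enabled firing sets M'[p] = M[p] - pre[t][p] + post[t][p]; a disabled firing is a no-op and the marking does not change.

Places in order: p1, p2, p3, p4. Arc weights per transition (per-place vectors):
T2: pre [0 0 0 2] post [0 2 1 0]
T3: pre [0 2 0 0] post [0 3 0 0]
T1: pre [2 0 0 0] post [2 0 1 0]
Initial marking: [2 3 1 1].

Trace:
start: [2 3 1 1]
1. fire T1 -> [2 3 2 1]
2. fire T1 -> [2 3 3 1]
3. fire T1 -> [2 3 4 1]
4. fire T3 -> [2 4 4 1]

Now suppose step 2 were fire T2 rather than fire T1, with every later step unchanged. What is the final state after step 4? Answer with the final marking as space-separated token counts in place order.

(re-executing from step 2 with the substitution; state before step 2: [2 3 2 1])
2. fire T2 -> [2 3 2 1]
3. fire T1 -> [2 3 3 1]
4. fire T3 -> [2 4 3 1]

2 4 3 1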